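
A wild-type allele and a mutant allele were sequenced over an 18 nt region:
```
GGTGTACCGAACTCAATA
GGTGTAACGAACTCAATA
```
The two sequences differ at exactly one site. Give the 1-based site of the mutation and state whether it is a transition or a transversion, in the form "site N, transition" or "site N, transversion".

site 7, transversion

Site 7 changes C→A. C is a pyrimidine and A is a purine, so this is a transversion.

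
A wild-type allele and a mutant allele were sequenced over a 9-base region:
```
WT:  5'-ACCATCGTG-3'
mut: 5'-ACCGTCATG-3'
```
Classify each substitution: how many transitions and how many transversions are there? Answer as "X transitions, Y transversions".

2 transitions, 0 transversions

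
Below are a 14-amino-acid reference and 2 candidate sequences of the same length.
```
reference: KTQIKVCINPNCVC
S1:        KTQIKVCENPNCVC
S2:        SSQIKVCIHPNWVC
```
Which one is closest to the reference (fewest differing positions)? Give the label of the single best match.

S1

Hamming distances to reference — S1: 1; S2: 4.
Smallest is S1 with 1 mismatch.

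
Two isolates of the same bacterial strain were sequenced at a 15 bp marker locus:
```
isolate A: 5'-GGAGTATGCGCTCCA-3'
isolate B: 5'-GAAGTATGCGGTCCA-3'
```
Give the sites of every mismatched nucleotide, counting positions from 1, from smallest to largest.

2, 11

Differences at site 2 (G→A), site 11 (C→G).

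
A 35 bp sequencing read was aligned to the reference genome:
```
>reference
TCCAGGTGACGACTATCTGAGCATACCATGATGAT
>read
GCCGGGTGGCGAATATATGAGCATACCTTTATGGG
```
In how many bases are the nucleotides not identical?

Comparing position by position, 9 bases differ: 1 (T/G), 4 (A/G), 9 (A/G), 13 (C/A), 17 (C/A), 28 (A/T), 30 (G/T), 34 (A/G), 35 (T/G).

9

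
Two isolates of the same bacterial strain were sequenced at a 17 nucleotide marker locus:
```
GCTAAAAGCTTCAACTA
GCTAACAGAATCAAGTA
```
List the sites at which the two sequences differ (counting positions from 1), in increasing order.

Differences at site 6 (A→C), site 9 (C→A), site 10 (T→A), site 15 (C→G).

6, 9, 10, 15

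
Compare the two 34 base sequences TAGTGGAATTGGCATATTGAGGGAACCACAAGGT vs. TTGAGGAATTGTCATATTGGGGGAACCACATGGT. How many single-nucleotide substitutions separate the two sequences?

The sequences differ at bases 2, 4, 12, 20, 31 (1-based) — 5 in total.

5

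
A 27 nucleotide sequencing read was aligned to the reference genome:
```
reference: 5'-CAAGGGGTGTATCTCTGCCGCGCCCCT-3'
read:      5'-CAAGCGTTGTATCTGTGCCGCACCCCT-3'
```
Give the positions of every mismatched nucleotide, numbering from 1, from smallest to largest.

5, 7, 15, 22

Scanning 1-based: 5: G/C; 7: G/T; 15: C/G; 22: G/A.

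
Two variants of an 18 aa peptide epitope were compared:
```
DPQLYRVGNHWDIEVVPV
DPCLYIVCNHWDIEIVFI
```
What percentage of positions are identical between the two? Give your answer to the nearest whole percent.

67%

Mismatches at positions 3, 6, 8, 15, 17, 18 (1-based): 6 of 18.
Identical positions: 12/18 = 66.67% → 67%.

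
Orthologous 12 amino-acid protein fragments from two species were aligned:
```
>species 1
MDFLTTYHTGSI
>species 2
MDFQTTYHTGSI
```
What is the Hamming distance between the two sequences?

1

Mismatches (1-based): residue 4: L→Q.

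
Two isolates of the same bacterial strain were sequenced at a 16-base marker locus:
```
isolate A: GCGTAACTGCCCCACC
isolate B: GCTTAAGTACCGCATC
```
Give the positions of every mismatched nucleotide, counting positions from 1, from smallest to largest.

3, 7, 9, 12, 15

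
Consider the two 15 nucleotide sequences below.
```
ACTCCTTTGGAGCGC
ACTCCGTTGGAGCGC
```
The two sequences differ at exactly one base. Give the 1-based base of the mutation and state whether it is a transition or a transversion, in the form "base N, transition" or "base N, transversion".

base 6, transversion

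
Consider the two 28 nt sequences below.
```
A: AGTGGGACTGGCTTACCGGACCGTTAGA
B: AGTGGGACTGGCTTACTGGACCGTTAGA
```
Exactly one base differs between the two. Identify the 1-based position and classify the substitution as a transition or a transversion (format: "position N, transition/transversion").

The sequences differ only at position 17: C→T (pyrimidine→pyrimidine), a transition.

position 17, transition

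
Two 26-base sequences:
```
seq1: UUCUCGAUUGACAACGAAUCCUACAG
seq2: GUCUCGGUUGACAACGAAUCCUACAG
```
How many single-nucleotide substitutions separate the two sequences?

2

The sequences differ at sites 1, 7 (1-based) — 2 in total.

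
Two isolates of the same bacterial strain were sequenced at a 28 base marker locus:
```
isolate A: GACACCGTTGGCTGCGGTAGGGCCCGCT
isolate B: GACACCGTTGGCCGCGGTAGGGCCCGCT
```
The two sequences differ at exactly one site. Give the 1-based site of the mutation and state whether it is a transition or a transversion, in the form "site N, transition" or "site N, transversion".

The sequences differ only at site 13: T→C (pyrimidine→pyrimidine), a transition.

site 13, transition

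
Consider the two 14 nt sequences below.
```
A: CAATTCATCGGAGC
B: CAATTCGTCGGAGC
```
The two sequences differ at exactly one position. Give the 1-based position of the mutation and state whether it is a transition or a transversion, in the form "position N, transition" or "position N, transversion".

position 7, transition

Position 7 changes A→G. A is a purine and G is a purine, so this is a transition.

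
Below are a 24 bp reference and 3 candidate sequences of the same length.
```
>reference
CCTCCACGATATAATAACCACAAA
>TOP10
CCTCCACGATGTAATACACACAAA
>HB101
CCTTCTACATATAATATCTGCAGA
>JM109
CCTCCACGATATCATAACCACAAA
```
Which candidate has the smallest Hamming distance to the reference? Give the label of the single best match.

JM109

TOP10 differs at 3 sites; HB101 differs at 8 sites; JM109 differs at 1 site. The closest is JM109.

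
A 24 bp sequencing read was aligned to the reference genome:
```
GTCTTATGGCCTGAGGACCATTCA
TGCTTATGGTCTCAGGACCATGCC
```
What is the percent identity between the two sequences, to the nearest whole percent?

Mismatches at positions 1, 2, 10, 13, 22, 24 (1-based): 6 of 24.
Identical positions: 18/24 = 75% → 75%.

75%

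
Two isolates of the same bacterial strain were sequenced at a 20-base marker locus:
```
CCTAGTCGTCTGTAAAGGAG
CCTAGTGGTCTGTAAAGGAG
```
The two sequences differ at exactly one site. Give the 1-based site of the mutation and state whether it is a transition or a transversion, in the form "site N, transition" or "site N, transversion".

Site 7 changes C→G. C is a pyrimidine and G is a purine, so this is a transversion.

site 7, transversion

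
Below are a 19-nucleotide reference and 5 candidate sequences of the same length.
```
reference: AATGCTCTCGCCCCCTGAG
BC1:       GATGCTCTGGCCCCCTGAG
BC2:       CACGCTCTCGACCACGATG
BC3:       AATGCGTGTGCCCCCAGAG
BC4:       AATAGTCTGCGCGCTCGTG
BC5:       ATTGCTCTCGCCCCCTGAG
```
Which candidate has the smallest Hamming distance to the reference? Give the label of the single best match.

BC5

Hamming distances to reference — BC1: 2; BC2: 7; BC3: 5; BC4: 9; BC5: 1.
Smallest is BC5 with 1 mismatch.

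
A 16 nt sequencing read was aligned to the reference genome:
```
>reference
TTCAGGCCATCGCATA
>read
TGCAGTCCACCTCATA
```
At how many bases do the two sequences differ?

Comparing position by position, 4 bases differ: 2 (T/G), 6 (G/T), 10 (T/C), 12 (G/T).

4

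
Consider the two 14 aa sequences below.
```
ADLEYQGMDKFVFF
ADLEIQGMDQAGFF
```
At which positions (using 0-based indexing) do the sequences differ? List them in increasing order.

4, 9, 10, 11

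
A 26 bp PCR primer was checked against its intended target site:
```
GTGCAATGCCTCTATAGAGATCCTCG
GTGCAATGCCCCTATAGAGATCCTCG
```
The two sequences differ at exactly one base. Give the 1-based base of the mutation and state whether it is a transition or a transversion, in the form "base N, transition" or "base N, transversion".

base 11, transition

The sequences differ only at base 11: T→C (pyrimidine→pyrimidine), a transition.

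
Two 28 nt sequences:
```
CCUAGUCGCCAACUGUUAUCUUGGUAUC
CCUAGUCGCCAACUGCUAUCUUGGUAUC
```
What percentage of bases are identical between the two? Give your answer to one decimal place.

1 position differs (16), so 27 of 28 match: 27/28 = 96.43%.

96.4%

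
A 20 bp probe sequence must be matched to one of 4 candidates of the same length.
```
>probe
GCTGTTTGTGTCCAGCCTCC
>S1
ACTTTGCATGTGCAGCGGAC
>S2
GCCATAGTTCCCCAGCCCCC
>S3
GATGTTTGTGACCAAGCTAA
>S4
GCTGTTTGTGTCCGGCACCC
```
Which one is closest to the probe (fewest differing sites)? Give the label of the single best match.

S4

Hamming distances to probe — S1: 9; S2: 8; S3: 6; S4: 3.
Smallest is S4 with 3 mismatches.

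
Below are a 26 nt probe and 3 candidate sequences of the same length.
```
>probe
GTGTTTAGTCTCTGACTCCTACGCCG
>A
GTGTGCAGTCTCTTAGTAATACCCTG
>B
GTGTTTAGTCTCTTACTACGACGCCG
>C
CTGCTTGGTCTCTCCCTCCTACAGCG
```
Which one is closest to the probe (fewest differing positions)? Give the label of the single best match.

A differs at 8 positions; B differs at 3 positions; C differs at 7 positions. The closest is B.

B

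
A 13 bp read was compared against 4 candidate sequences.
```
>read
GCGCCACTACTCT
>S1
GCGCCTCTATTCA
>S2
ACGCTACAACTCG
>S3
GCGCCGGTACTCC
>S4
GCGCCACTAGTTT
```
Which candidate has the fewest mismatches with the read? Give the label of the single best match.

S4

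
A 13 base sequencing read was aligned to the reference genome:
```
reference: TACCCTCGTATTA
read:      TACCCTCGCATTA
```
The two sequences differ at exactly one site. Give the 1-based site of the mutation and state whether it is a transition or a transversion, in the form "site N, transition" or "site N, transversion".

site 9, transition

Site 9 changes T→C. T is a pyrimidine and C is a pyrimidine, so this is a transition.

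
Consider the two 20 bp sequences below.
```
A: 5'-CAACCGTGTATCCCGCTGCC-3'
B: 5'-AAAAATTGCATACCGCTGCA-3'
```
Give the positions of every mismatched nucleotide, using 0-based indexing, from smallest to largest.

Scanning 0-based: 0: C/A; 3: C/A; 4: C/A; 5: G/T; 8: T/C; 11: C/A; 19: C/A.

0, 3, 4, 5, 8, 11, 19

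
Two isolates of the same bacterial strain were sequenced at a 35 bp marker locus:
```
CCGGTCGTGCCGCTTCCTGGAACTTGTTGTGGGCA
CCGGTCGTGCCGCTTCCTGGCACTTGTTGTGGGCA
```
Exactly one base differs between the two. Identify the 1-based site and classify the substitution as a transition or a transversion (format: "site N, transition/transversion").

site 21, transversion

The sequences differ only at site 21: A→C (purine→pyrimidine), a transversion.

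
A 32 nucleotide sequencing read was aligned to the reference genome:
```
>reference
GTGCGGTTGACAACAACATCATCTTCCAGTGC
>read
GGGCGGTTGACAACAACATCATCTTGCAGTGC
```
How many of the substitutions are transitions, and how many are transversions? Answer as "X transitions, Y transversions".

0 transitions, 2 transversions

Mismatches (1-based):
site 2: T→G (pyrimidine→purine, transversion)
site 26: C→G (pyrimidine→purine, transversion)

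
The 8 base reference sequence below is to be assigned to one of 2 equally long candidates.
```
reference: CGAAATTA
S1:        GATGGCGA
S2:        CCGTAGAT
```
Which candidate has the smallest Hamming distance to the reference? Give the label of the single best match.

S1 differs at 7 bases; S2 differs at 6 bases. The closest is S2.

S2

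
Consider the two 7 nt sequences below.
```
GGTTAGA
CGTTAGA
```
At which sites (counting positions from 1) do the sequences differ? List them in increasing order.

1

Scanning 1-based: 1: G/C.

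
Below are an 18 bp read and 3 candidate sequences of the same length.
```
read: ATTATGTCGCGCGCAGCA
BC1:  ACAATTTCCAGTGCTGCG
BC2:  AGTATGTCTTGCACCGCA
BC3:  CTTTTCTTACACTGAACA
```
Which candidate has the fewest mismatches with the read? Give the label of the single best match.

BC2

BC1 differs at 8 positions; BC2 differs at 5 positions; BC3 differs at 9 positions. The closest is BC2.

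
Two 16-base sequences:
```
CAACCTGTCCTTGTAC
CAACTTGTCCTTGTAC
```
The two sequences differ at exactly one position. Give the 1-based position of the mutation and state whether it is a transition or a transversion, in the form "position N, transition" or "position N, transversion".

position 5, transition

The sequences differ only at position 5: C→T (pyrimidine→pyrimidine), a transition.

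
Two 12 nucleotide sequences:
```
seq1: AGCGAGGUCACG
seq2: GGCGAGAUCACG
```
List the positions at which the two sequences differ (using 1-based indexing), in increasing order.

Differences at position 1 (A→G), position 7 (G→A).

1, 7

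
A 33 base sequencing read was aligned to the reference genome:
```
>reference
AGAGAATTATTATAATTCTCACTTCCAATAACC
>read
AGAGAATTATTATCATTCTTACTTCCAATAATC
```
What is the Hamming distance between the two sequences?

3

Comparing position by position, 3 positions differ: 14 (A/C), 20 (C/T), 32 (C/T).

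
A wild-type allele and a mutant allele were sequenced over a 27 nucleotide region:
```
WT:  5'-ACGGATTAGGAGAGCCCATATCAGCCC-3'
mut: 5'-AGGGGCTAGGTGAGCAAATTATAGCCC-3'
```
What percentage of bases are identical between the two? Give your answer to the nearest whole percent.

67%

9 positions differ (2, 5, 6, 11, 16, 17, 20, 21, 22), so 18 of 27 match: 18/27 = 66.67%.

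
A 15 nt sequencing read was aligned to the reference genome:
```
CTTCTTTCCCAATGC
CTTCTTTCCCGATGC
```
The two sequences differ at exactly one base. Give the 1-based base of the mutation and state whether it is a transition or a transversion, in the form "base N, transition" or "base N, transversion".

base 11, transition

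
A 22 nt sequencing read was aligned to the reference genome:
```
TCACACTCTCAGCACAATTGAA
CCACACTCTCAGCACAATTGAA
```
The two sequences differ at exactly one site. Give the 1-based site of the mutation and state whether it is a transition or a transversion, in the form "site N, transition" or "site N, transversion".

site 1, transition

Site 1 changes T→C. T is a pyrimidine and C is a pyrimidine, so this is a transition.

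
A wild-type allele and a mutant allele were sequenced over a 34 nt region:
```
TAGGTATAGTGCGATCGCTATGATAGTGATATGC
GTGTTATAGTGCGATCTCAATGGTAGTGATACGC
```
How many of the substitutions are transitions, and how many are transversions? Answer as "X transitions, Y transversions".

2 transitions, 5 transversions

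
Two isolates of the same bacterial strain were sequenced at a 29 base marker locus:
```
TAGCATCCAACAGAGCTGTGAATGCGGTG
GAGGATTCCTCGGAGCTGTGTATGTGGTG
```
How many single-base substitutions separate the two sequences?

Comparing position by position, 8 bases differ: 1 (T/G), 4 (C/G), 7 (C/T), 9 (A/C), 10 (A/T), 12 (A/G), 21 (A/T), 25 (C/T).

8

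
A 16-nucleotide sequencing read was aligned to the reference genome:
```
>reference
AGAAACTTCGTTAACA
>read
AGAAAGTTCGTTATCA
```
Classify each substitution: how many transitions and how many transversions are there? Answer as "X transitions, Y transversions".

Transitions (purine↔purine or pyrimidine↔pyrimidine): none.
Transversions (purine↔pyrimidine): 6 C→G, 14 A→T.

0 transitions, 2 transversions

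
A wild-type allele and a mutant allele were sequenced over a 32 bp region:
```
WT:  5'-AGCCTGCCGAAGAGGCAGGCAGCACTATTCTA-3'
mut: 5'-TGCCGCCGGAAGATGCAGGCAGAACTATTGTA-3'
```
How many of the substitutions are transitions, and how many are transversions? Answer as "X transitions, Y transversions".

Mismatches (1-based):
base 1: A→T (purine→pyrimidine, transversion)
base 5: T→G (pyrimidine→purine, transversion)
base 6: G→C (purine→pyrimidine, transversion)
base 8: C→G (pyrimidine→purine, transversion)
base 14: G→T (purine→pyrimidine, transversion)
base 23: C→A (pyrimidine→purine, transversion)
base 30: C→G (pyrimidine→purine, transversion)

0 transitions, 7 transversions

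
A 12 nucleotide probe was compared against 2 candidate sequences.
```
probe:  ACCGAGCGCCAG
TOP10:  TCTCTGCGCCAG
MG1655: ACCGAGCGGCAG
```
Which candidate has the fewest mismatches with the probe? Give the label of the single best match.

TOP10 differs at 4 positions; MG1655 differs at 1 position. The closest is MG1655.

MG1655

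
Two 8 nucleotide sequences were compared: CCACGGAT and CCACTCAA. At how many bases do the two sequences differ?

Mismatches (1-based): base 5: G→T; base 6: G→C; base 8: T→A.

3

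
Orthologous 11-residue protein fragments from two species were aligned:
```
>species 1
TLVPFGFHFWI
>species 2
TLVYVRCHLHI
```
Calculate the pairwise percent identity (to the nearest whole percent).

6 positions differ (4, 5, 6, 7, 9, 10), so 5 of 11 match: 5/11 = 45.45%.

45%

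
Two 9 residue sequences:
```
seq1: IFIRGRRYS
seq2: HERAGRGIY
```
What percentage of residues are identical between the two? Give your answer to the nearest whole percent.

7 positions differ (1, 2, 3, 4, 7, 8, 9), so 2 of 9 match: 2/9 = 22.22%.

22%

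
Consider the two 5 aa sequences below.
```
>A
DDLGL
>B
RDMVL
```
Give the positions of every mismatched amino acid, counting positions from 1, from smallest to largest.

Differences at position 1 (D→R), position 3 (L→M), position 4 (G→V).

1, 3, 4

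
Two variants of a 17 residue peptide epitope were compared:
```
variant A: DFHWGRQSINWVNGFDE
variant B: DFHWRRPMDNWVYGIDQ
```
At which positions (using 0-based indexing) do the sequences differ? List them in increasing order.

Differences at position 4 (G→R), position 6 (Q→P), position 7 (S→M), position 8 (I→D), position 12 (N→Y), position 14 (F→I), position 16 (E→Q).

4, 6, 7, 8, 12, 14, 16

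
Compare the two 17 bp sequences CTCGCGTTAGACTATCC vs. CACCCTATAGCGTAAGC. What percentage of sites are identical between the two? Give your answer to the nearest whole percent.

8 positions differ (2, 4, 6, 7, 11, 12, 15, 16), so 9 of 17 match: 9/17 = 52.94%.

53%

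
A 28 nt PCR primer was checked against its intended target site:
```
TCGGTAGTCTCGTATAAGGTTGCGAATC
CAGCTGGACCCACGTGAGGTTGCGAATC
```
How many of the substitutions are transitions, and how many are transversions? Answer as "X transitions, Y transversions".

Transitions (purine↔purine or pyrimidine↔pyrimidine): 1 T→C, 6 A→G, 10 T→C, 12 G→A, 13 T→C, 14 A→G, 16 A→G.
Transversions (purine↔pyrimidine): 2 C→A, 4 G→C, 8 T→A.

7 transitions, 3 transversions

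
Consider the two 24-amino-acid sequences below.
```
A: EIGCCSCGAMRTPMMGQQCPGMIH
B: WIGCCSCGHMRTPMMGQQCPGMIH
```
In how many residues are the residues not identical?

Mismatches (1-based): residue 1: E→W; residue 9: A→H.

2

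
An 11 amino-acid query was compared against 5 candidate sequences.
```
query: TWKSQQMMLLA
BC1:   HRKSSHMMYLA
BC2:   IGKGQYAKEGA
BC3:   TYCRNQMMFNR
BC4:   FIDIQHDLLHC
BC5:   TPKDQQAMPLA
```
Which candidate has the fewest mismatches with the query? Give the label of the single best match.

BC5

Hamming distances to query — BC1: 5; BC2: 8; BC3: 7; BC4: 9; BC5: 4.
Smallest is BC5 with 4 mismatches.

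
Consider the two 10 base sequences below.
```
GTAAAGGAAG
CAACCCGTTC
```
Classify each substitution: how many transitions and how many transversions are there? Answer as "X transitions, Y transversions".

0 transitions, 8 transversions

Transitions (purine↔purine or pyrimidine↔pyrimidine): none.
Transversions (purine↔pyrimidine): 1 G→C, 2 T→A, 4 A→C, 5 A→C, 6 G→C, 8 A→T, 9 A→T, 10 G→C.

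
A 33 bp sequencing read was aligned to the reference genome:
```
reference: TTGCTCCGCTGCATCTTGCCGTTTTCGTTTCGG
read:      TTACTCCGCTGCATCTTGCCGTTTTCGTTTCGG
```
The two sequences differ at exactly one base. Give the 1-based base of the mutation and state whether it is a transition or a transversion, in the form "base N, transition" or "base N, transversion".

base 3, transition

The sequences differ only at base 3: G→A (purine→purine), a transition.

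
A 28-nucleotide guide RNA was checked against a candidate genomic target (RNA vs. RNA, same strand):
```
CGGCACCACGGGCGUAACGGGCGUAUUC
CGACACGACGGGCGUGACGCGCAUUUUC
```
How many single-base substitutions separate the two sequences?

6

Comparing position by position, 6 sites differ: 3 (G/A), 7 (C/G), 16 (A/G), 20 (G/C), 23 (G/A), 25 (A/U).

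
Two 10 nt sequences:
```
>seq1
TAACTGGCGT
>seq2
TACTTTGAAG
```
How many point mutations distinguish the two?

6

The sequences differ at positions 3, 4, 6, 8, 9, 10 (1-based) — 6 in total.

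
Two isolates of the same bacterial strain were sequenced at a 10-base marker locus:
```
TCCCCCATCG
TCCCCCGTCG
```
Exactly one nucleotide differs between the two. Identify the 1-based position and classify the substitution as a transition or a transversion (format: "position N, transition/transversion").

position 7, transition

Position 7 changes A→G. A is a purine and G is a purine, so this is a transition.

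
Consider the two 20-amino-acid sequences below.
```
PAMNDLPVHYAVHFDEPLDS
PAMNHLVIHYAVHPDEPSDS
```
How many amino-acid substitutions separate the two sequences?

5

Mismatches (1-based): position 5: D→H; position 7: P→V; position 8: V→I; position 14: F→P; position 18: L→S.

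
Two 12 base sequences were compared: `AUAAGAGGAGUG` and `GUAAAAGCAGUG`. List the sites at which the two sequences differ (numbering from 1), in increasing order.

Scanning 1-based: 1: A/G; 5: G/A; 8: G/C.

1, 5, 8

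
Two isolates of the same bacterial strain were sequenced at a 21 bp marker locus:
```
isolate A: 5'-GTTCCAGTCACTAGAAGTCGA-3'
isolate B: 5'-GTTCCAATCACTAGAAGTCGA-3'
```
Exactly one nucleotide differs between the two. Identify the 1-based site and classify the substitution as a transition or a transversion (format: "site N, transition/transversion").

site 7, transition

Site 7 changes G→A. G is a purine and A is a purine, so this is a transition.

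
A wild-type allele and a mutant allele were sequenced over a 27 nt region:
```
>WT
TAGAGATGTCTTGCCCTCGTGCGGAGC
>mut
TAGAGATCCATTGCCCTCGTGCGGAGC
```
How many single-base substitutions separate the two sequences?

3

The sequences differ at positions 8, 9, 10 (1-based) — 3 in total.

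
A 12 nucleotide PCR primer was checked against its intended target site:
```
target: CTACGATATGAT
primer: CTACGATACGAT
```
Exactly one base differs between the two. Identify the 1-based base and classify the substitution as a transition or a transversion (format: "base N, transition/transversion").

base 9, transition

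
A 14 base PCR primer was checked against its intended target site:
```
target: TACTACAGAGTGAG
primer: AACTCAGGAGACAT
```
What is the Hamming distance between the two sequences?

7

Comparing position by position, 7 sites differ: 1 (T/A), 5 (A/C), 6 (C/A), 7 (A/G), 11 (T/A), 12 (G/C), 14 (G/T).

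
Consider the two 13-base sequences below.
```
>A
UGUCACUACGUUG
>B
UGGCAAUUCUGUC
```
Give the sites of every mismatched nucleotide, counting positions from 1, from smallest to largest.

Scanning 1-based: 3: U/G; 6: C/A; 8: A/U; 10: G/U; 11: U/G; 13: G/C.

3, 6, 8, 10, 11, 13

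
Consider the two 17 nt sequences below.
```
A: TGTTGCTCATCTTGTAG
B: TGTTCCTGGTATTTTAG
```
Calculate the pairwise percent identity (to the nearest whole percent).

Mismatches at positions 5, 8, 9, 11, 14 (1-based): 5 of 17.
Identical positions: 12/17 = 70.59% → 71%.

71%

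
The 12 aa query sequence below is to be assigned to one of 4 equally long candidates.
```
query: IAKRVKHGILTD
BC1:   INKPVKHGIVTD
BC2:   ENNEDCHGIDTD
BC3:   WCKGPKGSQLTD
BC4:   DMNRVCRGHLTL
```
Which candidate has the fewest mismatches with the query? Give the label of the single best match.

BC1

BC1 differs at 3 positions; BC2 differs at 7 positions; BC3 differs at 7 positions; BC4 differs at 7 positions. The closest is BC1.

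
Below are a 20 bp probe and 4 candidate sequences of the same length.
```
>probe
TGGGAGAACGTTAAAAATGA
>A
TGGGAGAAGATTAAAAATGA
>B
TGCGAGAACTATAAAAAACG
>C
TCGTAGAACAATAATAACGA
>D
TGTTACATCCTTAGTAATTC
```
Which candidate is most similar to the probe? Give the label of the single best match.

Hamming distances to probe — A: 2; B: 6; C: 6; D: 9.
Smallest is A with 2 mismatches.

A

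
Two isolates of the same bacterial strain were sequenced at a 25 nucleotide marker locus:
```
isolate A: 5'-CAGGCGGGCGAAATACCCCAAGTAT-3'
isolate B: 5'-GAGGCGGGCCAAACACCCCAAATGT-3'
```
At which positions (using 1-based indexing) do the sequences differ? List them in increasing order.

Differences at position 1 (C→G), position 10 (G→C), position 14 (T→C), position 22 (G→A), position 24 (A→G).

1, 10, 14, 22, 24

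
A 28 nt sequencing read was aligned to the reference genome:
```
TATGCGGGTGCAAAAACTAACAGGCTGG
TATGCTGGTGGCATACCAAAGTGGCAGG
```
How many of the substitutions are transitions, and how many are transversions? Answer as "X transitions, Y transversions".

Mismatches (1-based):
site 6: G→T (purine→pyrimidine, transversion)
site 11: C→G (pyrimidine→purine, transversion)
site 12: A→C (purine→pyrimidine, transversion)
site 14: A→T (purine→pyrimidine, transversion)
site 16: A→C (purine→pyrimidine, transversion)
site 18: T→A (pyrimidine→purine, transversion)
site 21: C→G (pyrimidine→purine, transversion)
site 22: A→T (purine→pyrimidine, transversion)
site 26: T→A (pyrimidine→purine, transversion)

0 transitions, 9 transversions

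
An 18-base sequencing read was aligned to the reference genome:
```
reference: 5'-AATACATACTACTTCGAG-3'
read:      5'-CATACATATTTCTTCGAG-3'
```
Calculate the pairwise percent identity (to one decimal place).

83.3%

3 positions differ (1, 9, 11), so 15 of 18 match: 15/18 = 83.33%.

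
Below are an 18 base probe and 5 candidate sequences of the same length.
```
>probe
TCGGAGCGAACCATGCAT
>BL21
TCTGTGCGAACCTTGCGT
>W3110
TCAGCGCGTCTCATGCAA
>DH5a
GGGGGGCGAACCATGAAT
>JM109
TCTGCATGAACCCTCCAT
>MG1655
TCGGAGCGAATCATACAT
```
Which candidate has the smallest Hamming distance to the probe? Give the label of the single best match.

BL21 differs at 4 bases; W3110 differs at 6 bases; DH5a differs at 4 bases; JM109 differs at 6 bases; MG1655 differs at 2 bases. The closest is MG1655.

MG1655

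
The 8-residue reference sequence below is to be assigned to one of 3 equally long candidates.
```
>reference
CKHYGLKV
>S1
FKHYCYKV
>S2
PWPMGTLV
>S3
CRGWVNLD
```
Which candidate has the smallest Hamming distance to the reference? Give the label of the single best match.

S1

S1 differs at 3 positions; S2 differs at 6 positions; S3 differs at 7 positions. The closest is S1.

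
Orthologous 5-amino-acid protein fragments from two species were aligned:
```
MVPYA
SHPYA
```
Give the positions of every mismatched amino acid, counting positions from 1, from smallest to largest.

1, 2

Differences at position 1 (M→S), position 2 (V→H).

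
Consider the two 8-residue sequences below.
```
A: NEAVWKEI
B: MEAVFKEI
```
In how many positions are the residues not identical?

2

Comparing position by position, 2 positions differ: 1 (N/M), 5 (W/F).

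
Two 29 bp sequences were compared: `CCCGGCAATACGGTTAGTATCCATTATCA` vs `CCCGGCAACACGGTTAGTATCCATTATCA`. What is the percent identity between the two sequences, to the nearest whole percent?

1 position differs (9), so 28 of 29 match: 28/29 = 96.55%.

97%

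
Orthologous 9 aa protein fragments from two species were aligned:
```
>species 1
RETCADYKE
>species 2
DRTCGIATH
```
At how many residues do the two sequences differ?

7

Comparing position by position, 7 residues differ: 1 (R/D), 2 (E/R), 5 (A/G), 6 (D/I), 7 (Y/A), 8 (K/T), 9 (E/H).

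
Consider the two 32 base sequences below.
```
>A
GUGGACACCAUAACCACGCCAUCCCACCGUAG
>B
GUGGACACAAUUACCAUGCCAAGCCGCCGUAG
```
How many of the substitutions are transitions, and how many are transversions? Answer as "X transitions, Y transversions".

Transitions (purine↔purine or pyrimidine↔pyrimidine): 17 C→U, 26 A→G.
Transversions (purine↔pyrimidine): 9 C→A, 12 A→U, 22 U→A, 23 C→G.

2 transitions, 4 transversions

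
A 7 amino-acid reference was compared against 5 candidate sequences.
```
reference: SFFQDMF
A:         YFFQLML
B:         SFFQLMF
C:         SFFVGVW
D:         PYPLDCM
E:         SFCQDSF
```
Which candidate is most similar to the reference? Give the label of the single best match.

B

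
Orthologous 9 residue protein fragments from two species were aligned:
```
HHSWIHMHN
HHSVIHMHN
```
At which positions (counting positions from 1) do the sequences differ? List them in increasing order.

4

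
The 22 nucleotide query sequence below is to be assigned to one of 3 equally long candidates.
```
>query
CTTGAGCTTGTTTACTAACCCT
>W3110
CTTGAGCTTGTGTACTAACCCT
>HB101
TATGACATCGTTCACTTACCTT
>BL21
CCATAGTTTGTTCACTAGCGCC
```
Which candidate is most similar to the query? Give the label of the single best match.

W3110 differs at 1 base; HB101 differs at 8 bases; BL21 differs at 8 bases. The closest is W3110.

W3110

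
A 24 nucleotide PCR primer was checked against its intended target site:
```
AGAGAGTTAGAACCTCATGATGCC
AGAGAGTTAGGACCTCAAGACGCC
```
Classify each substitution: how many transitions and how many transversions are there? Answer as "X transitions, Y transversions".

2 transitions, 1 transversion

Transitions (purine↔purine or pyrimidine↔pyrimidine): 11 A→G, 21 T→C.
Transversions (purine↔pyrimidine): 18 T→A.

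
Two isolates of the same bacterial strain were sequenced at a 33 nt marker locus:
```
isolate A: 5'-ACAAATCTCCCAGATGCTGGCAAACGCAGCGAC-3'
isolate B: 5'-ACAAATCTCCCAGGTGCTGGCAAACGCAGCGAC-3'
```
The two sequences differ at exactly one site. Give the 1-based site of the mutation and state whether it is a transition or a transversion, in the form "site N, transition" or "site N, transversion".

site 14, transition

The sequences differ only at site 14: A→G (purine→purine), a transition.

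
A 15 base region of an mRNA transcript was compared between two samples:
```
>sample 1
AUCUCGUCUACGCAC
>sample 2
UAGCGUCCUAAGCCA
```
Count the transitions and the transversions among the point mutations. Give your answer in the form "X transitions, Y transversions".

2 transitions, 8 transversions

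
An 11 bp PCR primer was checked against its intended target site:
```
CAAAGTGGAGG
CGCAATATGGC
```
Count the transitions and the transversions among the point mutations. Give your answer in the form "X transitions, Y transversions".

4 transitions, 3 transversions

Transitions (purine↔purine or pyrimidine↔pyrimidine): 2 A→G, 5 G→A, 7 G→A, 9 A→G.
Transversions (purine↔pyrimidine): 3 A→C, 8 G→T, 11 G→C.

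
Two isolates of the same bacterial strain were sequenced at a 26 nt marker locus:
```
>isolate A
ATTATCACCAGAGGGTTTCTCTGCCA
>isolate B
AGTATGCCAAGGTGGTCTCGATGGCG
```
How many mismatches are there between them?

The sequences differ at sites 2, 6, 7, 9, 12, 13, 17, 20, 21, 24, 26 (1-based) — 11 in total.

11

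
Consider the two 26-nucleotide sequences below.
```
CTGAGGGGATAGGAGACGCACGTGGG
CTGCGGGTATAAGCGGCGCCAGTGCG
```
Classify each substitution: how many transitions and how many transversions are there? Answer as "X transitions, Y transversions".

Mismatches (1-based):
base 4: A→C (purine→pyrimidine, transversion)
base 8: G→T (purine→pyrimidine, transversion)
base 12: G→A (purine→purine, transition)
base 14: A→C (purine→pyrimidine, transversion)
base 16: A→G (purine→purine, transition)
base 20: A→C (purine→pyrimidine, transversion)
base 21: C→A (pyrimidine→purine, transversion)
base 25: G→C (purine→pyrimidine, transversion)

2 transitions, 6 transversions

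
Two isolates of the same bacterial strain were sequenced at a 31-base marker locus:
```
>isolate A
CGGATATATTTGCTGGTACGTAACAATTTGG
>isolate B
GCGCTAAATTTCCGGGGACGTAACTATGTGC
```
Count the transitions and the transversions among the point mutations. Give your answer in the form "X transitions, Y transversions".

Mismatches (1-based):
base 1: C→G (pyrimidine→purine, transversion)
base 2: G→C (purine→pyrimidine, transversion)
base 4: A→C (purine→pyrimidine, transversion)
base 7: T→A (pyrimidine→purine, transversion)
base 12: G→C (purine→pyrimidine, transversion)
base 14: T→G (pyrimidine→purine, transversion)
base 17: T→G (pyrimidine→purine, transversion)
base 25: A→T (purine→pyrimidine, transversion)
base 28: T→G (pyrimidine→purine, transversion)
base 31: G→C (purine→pyrimidine, transversion)

0 transitions, 10 transversions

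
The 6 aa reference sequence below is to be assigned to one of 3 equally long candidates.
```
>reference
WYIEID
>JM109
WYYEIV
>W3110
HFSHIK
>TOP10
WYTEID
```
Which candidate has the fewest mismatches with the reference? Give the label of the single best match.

JM109 differs at 2 residues; W3110 differs at 5 residues; TOP10 differs at 1 residue. The closest is TOP10.

TOP10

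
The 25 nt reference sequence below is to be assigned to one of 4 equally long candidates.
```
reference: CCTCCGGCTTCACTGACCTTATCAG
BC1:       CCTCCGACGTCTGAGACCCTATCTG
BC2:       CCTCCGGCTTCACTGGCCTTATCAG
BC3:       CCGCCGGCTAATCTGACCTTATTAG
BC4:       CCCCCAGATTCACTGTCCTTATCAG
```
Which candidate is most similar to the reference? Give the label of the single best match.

BC2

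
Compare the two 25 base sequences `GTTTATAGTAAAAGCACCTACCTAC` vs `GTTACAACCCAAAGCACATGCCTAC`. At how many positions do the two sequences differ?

8

The sequences differ at positions 4, 5, 6, 8, 9, 10, 18, 20 (1-based) — 8 in total.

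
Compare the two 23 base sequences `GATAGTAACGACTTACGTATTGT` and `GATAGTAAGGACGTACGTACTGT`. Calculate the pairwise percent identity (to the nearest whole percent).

87%

Mismatches at positions 9, 13, 20 (1-based): 3 of 23.
Identical positions: 20/23 = 86.96% → 87%.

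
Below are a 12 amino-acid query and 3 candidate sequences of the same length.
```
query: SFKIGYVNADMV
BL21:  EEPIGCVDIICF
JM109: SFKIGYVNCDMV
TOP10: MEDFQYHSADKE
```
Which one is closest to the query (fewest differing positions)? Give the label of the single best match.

JM109

Hamming distances to query — BL21: 9; JM109: 1; TOP10: 9.
Smallest is JM109 with 1 mismatch.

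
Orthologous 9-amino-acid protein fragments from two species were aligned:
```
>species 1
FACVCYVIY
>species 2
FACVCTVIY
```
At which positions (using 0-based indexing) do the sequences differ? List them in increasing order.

5

Scanning 0-based: 5: Y/T.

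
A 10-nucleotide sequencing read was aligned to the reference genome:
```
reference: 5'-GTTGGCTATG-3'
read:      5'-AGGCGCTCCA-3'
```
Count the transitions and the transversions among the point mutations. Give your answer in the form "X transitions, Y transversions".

Transitions (purine↔purine or pyrimidine↔pyrimidine): 1 G→A, 9 T→C, 10 G→A.
Transversions (purine↔pyrimidine): 2 T→G, 3 T→G, 4 G→C, 8 A→C.

3 transitions, 4 transversions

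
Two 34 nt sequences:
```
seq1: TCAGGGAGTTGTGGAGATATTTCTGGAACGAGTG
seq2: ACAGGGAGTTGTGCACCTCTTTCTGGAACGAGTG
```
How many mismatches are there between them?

The sequences differ at sites 1, 14, 16, 17, 19 (1-based) — 5 in total.

5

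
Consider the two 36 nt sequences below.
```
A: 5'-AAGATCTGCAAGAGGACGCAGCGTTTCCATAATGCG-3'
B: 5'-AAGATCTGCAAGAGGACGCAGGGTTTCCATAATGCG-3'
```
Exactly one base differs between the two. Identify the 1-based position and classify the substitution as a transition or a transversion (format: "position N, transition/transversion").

position 22, transversion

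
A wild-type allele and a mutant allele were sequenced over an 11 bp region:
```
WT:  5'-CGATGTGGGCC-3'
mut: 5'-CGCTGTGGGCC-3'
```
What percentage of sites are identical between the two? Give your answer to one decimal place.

90.9%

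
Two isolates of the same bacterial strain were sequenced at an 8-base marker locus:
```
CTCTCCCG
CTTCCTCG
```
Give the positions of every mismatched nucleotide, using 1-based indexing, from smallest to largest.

3, 4, 6

Scanning 1-based: 3: C/T; 4: T/C; 6: C/T.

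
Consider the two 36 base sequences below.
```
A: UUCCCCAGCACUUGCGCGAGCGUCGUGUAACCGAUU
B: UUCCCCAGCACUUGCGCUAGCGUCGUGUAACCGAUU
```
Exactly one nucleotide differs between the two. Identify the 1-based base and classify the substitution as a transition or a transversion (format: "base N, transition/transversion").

Base 18 changes G→U. G is a purine and U is a pyrimidine, so this is a transversion.

base 18, transversion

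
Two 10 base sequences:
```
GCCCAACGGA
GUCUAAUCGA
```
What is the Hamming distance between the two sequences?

4

The sequences differ at sites 2, 4, 7, 8 (1-based) — 4 in total.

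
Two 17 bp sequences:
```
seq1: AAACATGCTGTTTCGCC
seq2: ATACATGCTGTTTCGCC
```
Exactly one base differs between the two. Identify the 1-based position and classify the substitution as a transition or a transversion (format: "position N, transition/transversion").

Position 2 changes A→T. A is a purine and T is a pyrimidine, so this is a transversion.

position 2, transversion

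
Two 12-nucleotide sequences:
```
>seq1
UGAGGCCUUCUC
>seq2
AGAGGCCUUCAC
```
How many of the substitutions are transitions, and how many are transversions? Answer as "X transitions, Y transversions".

0 transitions, 2 transversions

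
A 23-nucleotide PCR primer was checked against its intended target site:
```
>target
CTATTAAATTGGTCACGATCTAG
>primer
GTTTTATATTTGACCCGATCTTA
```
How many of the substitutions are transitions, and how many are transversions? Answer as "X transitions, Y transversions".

Transitions (purine↔purine or pyrimidine↔pyrimidine): 23 G→A.
Transversions (purine↔pyrimidine): 1 C→G, 3 A→T, 7 A→T, 11 G→T, 13 T→A, 15 A→C, 22 A→T.

1 transition, 7 transversions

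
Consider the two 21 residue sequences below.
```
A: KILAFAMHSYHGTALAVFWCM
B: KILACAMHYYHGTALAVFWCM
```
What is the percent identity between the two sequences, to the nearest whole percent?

90%

2 positions differ (5, 9), so 19 of 21 match: 19/21 = 90.48%.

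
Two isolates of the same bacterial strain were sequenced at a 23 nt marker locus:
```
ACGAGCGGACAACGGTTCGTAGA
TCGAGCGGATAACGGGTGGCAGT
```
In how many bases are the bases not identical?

6

Mismatches (1-based): base 1: A→T; base 10: C→T; base 16: T→G; base 18: C→G; base 20: T→C; base 23: A→T.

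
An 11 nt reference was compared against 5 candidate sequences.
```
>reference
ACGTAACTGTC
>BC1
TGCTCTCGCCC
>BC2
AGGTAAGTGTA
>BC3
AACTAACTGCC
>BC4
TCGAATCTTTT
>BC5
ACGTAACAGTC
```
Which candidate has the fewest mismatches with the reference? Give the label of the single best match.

Hamming distances to reference — BC1: 8; BC2: 3; BC3: 3; BC4: 5; BC5: 1.
Smallest is BC5 with 1 mismatch.

BC5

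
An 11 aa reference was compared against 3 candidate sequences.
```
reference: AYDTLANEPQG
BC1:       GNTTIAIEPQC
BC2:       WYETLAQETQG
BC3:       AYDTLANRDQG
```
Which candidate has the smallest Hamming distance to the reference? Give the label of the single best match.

BC3

Hamming distances to reference — BC1: 6; BC2: 4; BC3: 2.
Smallest is BC3 with 2 mismatches.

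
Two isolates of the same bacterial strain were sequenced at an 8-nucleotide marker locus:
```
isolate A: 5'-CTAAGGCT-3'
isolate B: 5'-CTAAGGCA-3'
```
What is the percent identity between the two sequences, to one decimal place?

87.5%

1 position differs (8), so 7 of 8 match: 7/8 = 87.5%.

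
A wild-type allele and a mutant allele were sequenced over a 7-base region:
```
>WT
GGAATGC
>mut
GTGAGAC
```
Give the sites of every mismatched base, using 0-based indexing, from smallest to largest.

Differences at site 1 (G→T), site 2 (A→G), site 4 (T→G), site 5 (G→A).

1, 2, 4, 5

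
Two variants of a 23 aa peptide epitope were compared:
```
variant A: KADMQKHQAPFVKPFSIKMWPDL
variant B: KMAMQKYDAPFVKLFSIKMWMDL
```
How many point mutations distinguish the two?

6

The sequences differ at positions 2, 3, 7, 8, 14, 21 (1-based) — 6 in total.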